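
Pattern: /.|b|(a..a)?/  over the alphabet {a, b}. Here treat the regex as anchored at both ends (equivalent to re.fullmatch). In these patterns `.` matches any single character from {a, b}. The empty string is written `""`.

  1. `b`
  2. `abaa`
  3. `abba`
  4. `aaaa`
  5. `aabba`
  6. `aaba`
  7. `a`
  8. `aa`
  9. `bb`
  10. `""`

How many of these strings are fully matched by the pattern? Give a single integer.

7

1 → match
2 → match
3 → match
4 → match
5 → no match
6 → match
7 → match
8 → no match
9 → no match
10 → match
Total matched: 7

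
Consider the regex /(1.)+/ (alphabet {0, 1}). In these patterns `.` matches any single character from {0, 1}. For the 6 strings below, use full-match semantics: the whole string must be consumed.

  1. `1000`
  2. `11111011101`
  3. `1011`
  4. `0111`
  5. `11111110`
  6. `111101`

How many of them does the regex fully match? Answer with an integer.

1 → no match
2 → no match
3 → match
4 → no match — must start with `1`
5 → match
6 → no match
Total matched: 2

2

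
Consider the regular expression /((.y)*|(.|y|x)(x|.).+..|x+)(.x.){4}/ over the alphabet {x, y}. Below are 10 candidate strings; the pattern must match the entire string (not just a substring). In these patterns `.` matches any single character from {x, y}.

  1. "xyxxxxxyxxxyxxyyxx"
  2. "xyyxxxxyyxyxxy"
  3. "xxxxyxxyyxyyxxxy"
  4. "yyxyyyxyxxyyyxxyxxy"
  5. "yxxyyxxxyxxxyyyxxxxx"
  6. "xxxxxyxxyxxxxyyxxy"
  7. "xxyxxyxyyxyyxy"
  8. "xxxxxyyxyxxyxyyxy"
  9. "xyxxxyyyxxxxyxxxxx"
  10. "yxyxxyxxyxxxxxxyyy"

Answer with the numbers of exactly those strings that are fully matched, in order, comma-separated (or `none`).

1 → no match
2 → match
3 → no match
4 → no match
5 → no match
6 → no match
7 → match
8 → no match
9 → no match
10 → no match

2, 7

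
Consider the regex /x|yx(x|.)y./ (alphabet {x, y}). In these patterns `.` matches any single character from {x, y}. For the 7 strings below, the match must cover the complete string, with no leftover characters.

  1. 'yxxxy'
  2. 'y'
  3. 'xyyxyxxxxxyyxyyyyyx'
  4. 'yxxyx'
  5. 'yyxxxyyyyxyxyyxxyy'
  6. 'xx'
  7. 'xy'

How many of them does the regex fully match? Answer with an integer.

1 → no match
2 → no match
3 → no match
4 → match
5 → no match
6 → no match
7 → no match
Total matched: 1

1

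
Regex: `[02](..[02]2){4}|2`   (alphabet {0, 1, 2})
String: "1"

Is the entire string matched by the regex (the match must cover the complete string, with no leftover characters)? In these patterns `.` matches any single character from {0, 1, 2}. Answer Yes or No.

No

Every match must end with "2", but "1" does not.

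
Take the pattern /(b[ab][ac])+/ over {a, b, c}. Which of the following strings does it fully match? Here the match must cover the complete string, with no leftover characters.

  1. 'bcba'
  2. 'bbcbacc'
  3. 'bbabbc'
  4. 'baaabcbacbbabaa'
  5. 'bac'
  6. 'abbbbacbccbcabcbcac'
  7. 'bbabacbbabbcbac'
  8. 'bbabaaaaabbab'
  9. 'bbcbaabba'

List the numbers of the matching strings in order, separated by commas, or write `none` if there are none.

1. 'bcba' → no match
2. 'bbcbacc' → no match
3. 'bbabbc' → match
4 → no match
5. 'bac' → match
6 → no match — must start with 'b'
7 → match
8 → no match
9. 'bbcbaabba' → match

3, 5, 7, 9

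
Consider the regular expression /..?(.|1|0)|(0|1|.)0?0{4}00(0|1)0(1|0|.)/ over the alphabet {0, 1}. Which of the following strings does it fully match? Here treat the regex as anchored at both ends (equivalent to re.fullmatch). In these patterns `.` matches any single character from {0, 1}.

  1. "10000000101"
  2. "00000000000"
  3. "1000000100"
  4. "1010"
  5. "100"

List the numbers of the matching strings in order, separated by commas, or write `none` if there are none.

1, 2, 3, 5

1 → match
2 → match
3 → match
4 → no match
5 → match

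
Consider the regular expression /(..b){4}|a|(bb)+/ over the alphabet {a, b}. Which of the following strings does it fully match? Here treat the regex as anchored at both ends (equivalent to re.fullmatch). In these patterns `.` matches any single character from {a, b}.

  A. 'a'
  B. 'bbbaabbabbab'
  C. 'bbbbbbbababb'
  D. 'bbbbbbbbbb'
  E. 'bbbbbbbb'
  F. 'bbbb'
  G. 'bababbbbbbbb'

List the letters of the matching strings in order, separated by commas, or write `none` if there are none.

A → match
B → match
C → match
D → match
E → match
F → match
G → match

A, B, C, D, E, F, G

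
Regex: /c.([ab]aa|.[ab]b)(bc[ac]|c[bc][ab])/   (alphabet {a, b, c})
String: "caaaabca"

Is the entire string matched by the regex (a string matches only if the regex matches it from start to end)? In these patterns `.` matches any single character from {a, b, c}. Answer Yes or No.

Yes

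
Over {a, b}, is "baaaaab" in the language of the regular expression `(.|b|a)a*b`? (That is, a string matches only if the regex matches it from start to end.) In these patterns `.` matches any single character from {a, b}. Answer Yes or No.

Yes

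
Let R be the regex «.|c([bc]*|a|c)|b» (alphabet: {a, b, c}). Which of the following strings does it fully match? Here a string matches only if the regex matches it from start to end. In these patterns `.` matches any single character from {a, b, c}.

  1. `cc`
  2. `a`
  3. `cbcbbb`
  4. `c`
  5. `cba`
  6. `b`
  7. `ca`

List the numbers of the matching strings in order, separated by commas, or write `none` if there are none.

1 → match
2 → match
3 → match
4 → match
5 → no match
6 → match
7 → match

1, 2, 3, 4, 6, 7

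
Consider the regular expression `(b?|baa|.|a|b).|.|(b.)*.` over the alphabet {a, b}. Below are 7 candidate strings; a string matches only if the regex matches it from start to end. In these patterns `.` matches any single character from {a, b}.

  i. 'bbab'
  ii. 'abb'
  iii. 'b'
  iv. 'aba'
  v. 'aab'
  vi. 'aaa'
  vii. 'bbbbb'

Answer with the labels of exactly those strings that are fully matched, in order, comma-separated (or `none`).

i → no match
ii → no match
iii → match
iv → no match
v → no match
vi → no match
vii → match

iii, vii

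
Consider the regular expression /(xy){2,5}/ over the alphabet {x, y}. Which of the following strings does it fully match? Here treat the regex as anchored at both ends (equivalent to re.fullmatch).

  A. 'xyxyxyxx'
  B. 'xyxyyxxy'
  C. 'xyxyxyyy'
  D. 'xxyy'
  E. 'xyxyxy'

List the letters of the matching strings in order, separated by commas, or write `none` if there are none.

E

A → no match — must end with 'xy'
B → no match
C → no match — must end with 'xy'
D → no match — must start with 'xy'
E → match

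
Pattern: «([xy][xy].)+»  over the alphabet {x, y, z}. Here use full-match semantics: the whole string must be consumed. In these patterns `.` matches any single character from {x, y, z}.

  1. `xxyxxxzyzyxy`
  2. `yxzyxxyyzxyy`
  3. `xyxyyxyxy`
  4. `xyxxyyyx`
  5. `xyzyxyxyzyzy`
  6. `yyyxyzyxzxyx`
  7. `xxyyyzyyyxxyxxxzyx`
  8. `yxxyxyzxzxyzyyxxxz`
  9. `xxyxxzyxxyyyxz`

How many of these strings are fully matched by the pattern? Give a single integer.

3

1 → no match
2 → match
3 → match
4 → no match
5 → no match
6 → match
7 → no match
8 → no match
9 → no match
Total matched: 3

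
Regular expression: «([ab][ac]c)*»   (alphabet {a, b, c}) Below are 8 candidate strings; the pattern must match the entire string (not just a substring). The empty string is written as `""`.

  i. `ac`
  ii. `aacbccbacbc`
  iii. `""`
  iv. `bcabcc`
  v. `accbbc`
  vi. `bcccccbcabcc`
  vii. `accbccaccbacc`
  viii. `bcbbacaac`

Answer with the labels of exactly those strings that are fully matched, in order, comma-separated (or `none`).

i. `ac` → no match
ii. `aacbccbacbc` → no match
iii. `""` → match
iv. `bcabcc` → no match
v. `accbbc` → no match
vi. `bcccccbcabcc` → no match
vii → no match
viii. `bcbbacaac` → no match

iii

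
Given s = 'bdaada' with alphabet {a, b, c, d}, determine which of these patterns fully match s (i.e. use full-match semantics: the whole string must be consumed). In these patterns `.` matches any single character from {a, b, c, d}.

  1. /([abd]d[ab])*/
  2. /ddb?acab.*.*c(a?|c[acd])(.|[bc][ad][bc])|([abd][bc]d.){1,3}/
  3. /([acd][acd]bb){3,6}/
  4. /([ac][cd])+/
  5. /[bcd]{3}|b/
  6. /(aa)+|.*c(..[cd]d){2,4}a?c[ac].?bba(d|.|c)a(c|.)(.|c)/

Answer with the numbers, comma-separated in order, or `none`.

1 → match
2 → no match
3 → no match — must end with 'bb'
4 → no match
5 → no match
6 → no match

1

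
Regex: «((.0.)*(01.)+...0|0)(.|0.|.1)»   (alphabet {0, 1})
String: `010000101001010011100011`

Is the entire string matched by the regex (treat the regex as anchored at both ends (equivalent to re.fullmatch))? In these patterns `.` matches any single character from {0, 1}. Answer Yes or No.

No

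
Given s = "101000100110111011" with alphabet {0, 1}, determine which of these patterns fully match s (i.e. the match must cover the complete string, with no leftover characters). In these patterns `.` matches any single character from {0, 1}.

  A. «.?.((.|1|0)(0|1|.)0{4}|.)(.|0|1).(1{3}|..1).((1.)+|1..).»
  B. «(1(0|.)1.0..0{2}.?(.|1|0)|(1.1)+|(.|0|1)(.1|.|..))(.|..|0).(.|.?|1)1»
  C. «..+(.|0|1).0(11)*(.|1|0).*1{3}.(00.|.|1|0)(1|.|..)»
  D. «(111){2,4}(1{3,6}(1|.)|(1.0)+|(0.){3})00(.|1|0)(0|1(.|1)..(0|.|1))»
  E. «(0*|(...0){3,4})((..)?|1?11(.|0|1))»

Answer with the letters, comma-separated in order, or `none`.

A → no match
B → no match
C → match
D → no match — must start with "111"
E → match

C, E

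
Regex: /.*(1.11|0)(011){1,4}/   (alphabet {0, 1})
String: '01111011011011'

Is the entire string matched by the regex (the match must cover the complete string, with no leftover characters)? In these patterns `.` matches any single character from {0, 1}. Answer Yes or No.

Yes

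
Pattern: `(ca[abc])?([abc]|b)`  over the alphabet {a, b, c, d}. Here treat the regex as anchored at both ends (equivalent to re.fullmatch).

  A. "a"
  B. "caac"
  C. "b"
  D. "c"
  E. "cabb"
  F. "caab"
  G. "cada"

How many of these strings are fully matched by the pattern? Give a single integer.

A → match
B → match
C → match
D → match
E → match
F → match
G → no match
Total matched: 6

6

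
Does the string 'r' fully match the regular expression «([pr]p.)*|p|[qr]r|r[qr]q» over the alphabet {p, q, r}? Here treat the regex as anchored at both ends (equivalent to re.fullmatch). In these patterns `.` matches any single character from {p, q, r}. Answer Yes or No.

No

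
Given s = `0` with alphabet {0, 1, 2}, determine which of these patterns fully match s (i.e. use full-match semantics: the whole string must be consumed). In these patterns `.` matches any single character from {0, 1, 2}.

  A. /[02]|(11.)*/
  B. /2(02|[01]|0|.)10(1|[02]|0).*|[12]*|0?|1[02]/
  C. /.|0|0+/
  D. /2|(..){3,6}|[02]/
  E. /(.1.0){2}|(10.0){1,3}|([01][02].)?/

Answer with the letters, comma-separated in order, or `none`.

A → match
B → match
C → match
D → match
E → no match

A, B, C, D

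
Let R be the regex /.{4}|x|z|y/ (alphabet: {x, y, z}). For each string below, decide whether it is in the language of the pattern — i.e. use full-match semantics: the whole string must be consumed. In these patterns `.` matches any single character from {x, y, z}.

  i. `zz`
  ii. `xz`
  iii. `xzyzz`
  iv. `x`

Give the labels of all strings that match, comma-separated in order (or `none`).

iv

i → no match
ii → no match
iii → no match
iv → match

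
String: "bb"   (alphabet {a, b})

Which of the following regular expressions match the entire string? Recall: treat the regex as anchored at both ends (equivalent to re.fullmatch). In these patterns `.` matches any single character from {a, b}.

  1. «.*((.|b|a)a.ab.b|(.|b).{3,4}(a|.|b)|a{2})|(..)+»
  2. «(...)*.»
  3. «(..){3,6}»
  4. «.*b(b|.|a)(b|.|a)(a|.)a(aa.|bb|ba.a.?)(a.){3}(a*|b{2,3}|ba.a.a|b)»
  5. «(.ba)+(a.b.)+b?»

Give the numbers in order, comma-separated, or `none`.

1

1 → match
2 → no match
3 → no match
4 → no match
5 → no match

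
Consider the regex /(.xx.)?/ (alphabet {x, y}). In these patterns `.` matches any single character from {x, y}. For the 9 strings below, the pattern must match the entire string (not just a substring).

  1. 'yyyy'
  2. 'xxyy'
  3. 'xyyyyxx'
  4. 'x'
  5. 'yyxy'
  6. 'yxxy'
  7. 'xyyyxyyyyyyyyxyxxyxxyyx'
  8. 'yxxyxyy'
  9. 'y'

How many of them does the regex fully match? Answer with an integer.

1

1 → no match
2 → no match
3 → no match
4 → no match
5 → no match
6 → match
7 → no match
8 → no match
9 → no match
Total matched: 1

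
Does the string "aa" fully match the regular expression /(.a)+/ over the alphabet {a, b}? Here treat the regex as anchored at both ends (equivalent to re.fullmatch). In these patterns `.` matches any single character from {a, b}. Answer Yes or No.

Yes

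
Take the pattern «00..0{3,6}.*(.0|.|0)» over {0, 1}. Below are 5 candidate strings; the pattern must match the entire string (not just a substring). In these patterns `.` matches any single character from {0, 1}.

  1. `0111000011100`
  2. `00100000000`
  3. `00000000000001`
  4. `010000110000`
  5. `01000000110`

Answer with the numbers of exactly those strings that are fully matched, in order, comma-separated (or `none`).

1 → no match — must start with `00`
2 → match
3 → match
4 → no match — must start with `00`
5 → no match — must start with `00`

2, 3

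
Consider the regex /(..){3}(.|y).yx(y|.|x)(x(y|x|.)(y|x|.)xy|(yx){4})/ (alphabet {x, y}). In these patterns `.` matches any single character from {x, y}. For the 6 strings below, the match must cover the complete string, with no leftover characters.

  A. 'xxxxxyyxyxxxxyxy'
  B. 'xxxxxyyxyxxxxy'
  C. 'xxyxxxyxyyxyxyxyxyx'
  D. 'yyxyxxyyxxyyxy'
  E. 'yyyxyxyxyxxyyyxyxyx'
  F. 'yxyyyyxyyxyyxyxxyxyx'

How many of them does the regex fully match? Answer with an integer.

A → match
B → no match
C → no match
D → no match
E → no match
F → no match
Total matched: 1

1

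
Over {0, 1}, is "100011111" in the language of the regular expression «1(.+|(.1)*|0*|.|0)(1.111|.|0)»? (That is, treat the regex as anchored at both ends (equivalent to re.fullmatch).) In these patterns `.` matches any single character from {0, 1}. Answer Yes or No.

Yes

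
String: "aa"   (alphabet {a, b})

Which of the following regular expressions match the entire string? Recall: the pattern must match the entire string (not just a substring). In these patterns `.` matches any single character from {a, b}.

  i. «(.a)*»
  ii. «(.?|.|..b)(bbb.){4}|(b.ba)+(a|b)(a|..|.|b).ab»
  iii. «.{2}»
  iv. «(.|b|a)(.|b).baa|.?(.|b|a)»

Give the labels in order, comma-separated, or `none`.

i, iii, iv

i → match
ii → no match
iii → match
iv → match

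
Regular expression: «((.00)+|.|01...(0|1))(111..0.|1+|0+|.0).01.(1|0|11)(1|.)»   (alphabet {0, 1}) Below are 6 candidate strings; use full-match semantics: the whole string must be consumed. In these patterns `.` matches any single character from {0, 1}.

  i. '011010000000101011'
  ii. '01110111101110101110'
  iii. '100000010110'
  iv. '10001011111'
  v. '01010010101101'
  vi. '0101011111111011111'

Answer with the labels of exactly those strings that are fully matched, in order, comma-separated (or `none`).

i → match
ii → no match
iii. '100000010110' → match
iv. '10001011111' → match
v → match
vi → match

i, iii, iv, v, vi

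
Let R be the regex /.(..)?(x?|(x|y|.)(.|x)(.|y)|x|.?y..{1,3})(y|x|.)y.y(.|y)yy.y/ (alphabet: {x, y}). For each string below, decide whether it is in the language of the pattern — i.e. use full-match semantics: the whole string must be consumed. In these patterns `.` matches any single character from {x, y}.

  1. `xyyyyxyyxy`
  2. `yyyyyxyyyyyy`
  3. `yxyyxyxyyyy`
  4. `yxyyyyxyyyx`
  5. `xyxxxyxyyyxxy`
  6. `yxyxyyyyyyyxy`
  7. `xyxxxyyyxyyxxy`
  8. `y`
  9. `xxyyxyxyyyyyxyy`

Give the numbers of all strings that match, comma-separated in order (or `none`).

1, 2, 3, 6

1. `xyyyyxyyxy` → match
2. `yyyyyxyyyyyy` → match
3. `yxyyxyxyyyy` → match
4. `yxyyyyxyyyx` → no match — must end with `y`
5 → no match
6 → match
7 → no match
8. `y` → no match
9 → no match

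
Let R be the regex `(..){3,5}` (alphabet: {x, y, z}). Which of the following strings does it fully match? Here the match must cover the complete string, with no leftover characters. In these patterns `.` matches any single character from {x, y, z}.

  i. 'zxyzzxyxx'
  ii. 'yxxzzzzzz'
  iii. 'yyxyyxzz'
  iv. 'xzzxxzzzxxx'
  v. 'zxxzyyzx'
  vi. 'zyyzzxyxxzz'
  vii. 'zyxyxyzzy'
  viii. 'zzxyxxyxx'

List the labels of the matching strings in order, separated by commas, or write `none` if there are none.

iii, v

i → no match
ii → no match
iii → match
iv → no match
v → match
vi → no match
vii → no match
viii → no match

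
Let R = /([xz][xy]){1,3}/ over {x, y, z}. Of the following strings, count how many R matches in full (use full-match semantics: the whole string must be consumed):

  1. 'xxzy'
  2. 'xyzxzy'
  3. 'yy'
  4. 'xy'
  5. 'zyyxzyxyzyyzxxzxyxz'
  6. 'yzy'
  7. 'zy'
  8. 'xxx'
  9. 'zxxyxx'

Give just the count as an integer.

1. 'xxzy' → match
2. 'xyzxzy' → match
3. 'yy' → no match
4. 'xy' → match
5 → no match
6. 'yzy' → no match
7. 'zy' → match
8. 'xxx' → no match
9. 'zxxyxx' → match
Total matched: 5

5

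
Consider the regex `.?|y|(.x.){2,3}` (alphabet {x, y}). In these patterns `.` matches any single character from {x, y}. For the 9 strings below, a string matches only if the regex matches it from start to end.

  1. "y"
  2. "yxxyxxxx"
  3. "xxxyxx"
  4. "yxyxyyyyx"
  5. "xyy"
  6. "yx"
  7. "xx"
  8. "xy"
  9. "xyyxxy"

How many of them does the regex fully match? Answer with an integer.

1 → match
2 → no match
3 → match
4 → no match
5 → no match
6 → no match
7 → no match
8 → no match
9 → no match
Total matched: 2

2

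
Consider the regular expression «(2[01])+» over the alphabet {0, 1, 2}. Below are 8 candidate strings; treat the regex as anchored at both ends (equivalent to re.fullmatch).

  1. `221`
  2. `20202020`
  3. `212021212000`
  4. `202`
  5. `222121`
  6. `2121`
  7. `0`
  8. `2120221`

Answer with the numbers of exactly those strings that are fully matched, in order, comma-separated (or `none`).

1. `221` → no match
2. `20202020` → match
3. `212021212000` → no match
4. `202` → no match
5. `222121` → no match
6. `2121` → match
7. `0` → no match — must start with `2`
8. `2120221` → no match

2, 6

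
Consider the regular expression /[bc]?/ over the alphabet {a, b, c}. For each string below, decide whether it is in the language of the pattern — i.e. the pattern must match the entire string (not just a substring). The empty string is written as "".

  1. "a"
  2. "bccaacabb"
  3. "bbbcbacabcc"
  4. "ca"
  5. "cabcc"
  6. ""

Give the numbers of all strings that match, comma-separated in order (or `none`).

6

1 → no match
2 → no match
3 → no match
4 → no match
5 → no match
6 → match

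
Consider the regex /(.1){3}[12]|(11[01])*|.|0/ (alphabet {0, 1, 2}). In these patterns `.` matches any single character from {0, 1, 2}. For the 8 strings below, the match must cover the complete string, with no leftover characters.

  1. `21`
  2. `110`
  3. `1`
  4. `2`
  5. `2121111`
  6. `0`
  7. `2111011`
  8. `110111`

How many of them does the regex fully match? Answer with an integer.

1 → no match
2 → match
3 → match
4 → match
5 → match
6 → match
7 → match
8 → match
Total matched: 7

7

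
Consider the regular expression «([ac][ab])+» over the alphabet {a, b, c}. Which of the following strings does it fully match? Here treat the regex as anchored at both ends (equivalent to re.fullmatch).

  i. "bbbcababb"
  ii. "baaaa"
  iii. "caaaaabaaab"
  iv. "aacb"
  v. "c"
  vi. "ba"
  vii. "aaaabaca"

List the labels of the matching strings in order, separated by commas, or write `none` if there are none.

i. "bbbcababb" → no match
ii. "baaaa" → no match
iii. "caaaaabaaab" → no match
iv. "aacb" → match
v. "c" → no match
vi. "ba" → no match
vii. "aaaabaca" → no match

iv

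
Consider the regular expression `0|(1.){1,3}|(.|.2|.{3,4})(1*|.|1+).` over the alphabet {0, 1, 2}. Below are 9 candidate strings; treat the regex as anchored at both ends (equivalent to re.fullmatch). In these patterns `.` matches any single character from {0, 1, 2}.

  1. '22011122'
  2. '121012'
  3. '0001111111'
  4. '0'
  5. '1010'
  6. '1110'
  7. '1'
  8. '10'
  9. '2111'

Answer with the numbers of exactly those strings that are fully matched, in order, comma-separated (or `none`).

1. '22011122' → no match
2. '121012' → match
3. '0001111111' → match
4. '0' → match
5. '1010' → match
6. '1110' → match
7. '1' → no match
8. '10' → match
9. '2111' → match

2, 3, 4, 5, 6, 8, 9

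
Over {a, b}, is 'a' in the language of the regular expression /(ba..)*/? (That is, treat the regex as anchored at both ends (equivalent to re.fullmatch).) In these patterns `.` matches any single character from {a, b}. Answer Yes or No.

No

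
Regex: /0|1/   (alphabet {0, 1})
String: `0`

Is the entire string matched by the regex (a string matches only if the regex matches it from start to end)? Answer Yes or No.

Yes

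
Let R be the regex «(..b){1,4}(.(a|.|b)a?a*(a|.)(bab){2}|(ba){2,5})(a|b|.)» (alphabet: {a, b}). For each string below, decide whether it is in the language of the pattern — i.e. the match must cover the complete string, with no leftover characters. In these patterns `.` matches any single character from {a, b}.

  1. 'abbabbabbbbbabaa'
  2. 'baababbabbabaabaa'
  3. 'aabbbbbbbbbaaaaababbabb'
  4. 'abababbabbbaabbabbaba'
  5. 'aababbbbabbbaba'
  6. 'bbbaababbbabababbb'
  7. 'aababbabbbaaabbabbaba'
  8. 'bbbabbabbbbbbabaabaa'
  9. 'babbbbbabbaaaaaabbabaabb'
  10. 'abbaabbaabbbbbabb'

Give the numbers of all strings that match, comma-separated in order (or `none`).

1 → no match
2 → no match
3 → match
4 → no match
5 → no match
6 → no match
7 → match
8 → no match
9 → no match
10 → no match

3, 7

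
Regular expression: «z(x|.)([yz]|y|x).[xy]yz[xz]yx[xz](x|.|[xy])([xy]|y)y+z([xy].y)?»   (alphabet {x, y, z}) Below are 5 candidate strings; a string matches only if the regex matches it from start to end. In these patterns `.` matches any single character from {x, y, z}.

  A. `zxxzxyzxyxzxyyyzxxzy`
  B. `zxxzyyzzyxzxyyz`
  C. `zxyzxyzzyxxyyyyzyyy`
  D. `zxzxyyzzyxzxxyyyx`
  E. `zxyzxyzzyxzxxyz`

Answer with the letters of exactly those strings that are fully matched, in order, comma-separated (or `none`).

A → no match
B → match
C → match
D → no match
E → match

B, C, E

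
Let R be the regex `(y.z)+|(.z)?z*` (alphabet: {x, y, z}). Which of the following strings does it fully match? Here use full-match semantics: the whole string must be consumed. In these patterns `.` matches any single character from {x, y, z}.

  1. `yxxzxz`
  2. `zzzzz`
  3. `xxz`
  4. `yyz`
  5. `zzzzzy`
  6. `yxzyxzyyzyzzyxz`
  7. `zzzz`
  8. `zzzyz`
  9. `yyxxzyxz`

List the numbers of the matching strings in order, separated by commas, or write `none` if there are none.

1 → no match
2 → match
3 → no match
4 → match
5 → no match
6 → match
7 → match
8 → no match
9 → no match

2, 4, 6, 7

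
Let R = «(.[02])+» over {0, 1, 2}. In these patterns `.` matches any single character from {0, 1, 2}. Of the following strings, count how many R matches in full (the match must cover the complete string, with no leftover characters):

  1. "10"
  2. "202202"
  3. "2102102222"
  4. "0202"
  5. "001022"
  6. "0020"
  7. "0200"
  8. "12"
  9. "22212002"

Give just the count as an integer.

1 → match
2 → match
3 → no match
4 → match
5 → match
6 → match
7 → match
8 → match
9 → no match
Total matched: 7

7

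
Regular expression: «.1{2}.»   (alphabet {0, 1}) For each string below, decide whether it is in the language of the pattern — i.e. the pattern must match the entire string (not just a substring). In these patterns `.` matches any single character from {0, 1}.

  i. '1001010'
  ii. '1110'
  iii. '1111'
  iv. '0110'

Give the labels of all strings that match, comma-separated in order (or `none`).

i. '1001010' → no match
ii. '1110' → match
iii. '1111' → match
iv. '0110' → match

ii, iii, iv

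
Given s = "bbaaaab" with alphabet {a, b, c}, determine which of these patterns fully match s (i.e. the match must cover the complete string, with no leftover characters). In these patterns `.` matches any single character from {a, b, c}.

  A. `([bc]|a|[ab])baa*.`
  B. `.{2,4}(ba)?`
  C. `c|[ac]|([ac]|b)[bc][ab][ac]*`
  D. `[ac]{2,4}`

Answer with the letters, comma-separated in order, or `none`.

A → match
B → no match
C → no match
D → no match

A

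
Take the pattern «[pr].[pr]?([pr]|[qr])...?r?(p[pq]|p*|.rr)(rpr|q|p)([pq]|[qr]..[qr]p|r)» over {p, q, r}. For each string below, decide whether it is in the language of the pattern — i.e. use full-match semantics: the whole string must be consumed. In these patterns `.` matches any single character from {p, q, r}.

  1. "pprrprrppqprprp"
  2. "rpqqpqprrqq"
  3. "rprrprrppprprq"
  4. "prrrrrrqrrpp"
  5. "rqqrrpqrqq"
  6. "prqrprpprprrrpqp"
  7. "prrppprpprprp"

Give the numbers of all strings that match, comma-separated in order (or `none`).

2, 3, 4, 6, 7

1 → no match
2 → match
3 → match
4 → match
5 → no match
6 → match
7 → match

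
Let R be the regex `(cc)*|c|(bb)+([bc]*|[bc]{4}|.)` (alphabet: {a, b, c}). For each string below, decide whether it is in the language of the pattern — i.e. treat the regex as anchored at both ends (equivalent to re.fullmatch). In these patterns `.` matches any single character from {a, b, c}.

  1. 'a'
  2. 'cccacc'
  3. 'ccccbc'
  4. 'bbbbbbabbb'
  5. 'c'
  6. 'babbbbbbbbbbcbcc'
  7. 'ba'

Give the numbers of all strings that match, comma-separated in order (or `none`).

1 → no match
2 → no match
3 → no match
4 → no match
5 → match
6 → no match
7 → no match

5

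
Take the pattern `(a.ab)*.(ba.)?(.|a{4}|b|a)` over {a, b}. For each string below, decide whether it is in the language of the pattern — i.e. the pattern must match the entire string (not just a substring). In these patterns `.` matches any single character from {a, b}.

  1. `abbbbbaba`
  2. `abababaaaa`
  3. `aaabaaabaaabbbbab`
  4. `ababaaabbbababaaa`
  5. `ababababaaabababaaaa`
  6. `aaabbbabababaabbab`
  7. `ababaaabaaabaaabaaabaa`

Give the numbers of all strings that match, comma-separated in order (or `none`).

1 → no match
2 → no match
3 → no match
4 → no match
5 → match
6 → no match
7 → match

5, 7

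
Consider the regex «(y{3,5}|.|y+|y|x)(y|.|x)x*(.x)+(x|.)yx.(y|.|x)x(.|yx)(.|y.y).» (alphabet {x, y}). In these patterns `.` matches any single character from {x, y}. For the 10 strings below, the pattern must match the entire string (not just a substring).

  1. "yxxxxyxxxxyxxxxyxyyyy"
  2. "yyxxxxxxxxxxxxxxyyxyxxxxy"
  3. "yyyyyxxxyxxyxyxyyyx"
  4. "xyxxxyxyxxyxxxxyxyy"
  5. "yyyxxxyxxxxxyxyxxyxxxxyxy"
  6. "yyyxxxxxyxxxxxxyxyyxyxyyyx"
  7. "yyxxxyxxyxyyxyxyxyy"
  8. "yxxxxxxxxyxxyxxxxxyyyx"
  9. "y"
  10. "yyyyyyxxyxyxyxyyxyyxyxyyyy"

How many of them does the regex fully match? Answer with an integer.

9

1 → match
2 → match
3 → match
4 → match
5 → match
6 → match
7 → match
8 → match
9 → no match
10 → match
Total matched: 9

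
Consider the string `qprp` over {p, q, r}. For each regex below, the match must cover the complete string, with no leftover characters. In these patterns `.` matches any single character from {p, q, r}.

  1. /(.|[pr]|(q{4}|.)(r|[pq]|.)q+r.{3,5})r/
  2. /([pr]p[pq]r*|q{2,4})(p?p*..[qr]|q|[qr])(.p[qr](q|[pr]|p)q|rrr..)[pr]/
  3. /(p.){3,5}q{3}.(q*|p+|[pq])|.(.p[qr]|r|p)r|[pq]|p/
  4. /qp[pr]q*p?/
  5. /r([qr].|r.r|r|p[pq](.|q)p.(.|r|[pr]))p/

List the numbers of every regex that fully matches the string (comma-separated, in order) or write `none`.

4

1 → no match — must end with `r`
2 → no match
3 → no match
4 → match
5 → no match — must start with `r`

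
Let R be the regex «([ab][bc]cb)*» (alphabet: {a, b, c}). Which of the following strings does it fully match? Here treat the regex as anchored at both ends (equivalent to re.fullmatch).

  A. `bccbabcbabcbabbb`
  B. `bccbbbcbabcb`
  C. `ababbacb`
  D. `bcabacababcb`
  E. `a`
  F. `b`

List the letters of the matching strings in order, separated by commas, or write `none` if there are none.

A → no match
B → match
C → no match
D → no match
E → no match
F → no match

B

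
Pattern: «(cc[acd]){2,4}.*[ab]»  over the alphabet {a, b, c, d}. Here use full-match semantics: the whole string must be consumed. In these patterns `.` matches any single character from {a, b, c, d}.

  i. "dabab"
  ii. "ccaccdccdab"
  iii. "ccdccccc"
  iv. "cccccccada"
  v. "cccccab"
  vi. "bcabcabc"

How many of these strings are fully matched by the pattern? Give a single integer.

3

i → no match — must start with "cc"
ii → match
iii → no match
iv → match
v → match
vi → no match — must start with "cc"
Total matched: 3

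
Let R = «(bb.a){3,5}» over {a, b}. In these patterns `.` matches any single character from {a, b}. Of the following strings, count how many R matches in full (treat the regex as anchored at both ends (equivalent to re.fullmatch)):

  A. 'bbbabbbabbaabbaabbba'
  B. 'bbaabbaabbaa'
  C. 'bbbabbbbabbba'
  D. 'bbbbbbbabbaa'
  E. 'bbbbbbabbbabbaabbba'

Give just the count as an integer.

A → match
B. 'bbaabbaabbaa' → match
C → no match
D. 'bbbbbbbabbaa' → no match
E → no match
Total matched: 2

2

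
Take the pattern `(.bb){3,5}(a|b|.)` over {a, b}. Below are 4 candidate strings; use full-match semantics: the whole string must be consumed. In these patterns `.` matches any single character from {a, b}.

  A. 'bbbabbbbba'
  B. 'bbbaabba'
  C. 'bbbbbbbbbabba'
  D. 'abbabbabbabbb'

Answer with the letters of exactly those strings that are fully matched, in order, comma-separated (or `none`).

A → match
B → no match
C → match
D → match

A, C, D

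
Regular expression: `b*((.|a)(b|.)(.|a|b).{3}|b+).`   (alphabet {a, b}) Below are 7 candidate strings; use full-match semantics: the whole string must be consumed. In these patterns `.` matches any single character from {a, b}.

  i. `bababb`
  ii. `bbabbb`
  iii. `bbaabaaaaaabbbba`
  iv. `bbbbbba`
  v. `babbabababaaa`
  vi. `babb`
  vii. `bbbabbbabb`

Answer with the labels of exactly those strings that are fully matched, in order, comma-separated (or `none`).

iv, vii

i. `bababb` → no match
ii. `bbabbb` → no match
iii → no match
iv. `bbbbbba` → match
v → no match
vi. `babb` → no match
vii. `bbbabbbabb` → match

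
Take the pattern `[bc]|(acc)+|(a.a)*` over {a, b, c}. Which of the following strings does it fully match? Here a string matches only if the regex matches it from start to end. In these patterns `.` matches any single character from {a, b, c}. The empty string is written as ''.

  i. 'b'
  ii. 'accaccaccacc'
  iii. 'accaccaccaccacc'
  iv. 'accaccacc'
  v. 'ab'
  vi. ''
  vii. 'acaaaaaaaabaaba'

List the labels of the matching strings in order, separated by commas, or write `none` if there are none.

i. 'b' → match
ii. 'accaccaccacc' → match
iii → match
iv. 'accaccacc' → match
v. 'ab' → no match
vi. '' → match
vii → match

i, ii, iii, iv, vi, vii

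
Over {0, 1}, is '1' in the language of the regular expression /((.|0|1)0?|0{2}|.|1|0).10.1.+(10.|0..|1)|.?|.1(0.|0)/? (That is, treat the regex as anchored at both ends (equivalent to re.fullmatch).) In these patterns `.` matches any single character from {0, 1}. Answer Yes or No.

Yes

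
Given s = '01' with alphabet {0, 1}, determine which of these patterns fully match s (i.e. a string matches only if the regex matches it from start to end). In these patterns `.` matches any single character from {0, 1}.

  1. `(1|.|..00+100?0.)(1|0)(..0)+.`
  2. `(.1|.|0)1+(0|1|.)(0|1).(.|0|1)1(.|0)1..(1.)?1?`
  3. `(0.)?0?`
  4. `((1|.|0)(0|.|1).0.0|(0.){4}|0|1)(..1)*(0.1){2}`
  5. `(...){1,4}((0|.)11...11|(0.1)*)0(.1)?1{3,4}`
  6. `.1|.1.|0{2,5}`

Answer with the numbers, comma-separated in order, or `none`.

1 → no match
2 → no match
3 → match
4 → no match
5 → no match
6 → match

3, 6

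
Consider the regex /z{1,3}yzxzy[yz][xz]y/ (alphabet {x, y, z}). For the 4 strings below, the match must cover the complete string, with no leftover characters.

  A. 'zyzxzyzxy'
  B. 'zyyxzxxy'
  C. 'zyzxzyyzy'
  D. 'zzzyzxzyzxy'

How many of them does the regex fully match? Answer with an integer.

3

A → match
B → no match
C → match
D → match
Total matched: 3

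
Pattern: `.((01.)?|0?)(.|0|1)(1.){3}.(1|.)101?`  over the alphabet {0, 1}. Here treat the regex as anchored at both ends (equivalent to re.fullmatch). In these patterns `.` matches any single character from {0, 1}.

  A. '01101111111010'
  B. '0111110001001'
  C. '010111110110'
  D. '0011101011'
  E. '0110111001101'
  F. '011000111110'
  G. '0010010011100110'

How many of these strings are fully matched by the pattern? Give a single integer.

1

A → no match
B → no match
C → no match
D → no match
E → match
F → no match
G → no match
Total matched: 1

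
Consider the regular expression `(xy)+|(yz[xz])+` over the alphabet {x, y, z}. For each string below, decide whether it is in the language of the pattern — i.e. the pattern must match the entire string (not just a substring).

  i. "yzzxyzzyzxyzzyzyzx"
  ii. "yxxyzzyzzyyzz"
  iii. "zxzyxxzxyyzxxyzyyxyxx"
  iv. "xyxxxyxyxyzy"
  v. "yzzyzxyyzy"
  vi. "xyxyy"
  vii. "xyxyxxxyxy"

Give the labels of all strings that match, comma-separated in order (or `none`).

none

i → no match
ii → no match
iii → no match
iv → no match
v → no match
vi → no match
vii → no match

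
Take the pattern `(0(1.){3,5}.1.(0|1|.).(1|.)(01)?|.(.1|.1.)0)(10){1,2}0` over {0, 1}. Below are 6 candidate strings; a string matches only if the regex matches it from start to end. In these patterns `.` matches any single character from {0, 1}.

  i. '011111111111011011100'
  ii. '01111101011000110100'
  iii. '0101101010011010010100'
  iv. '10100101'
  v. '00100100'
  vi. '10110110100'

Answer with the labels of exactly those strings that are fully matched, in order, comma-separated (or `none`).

i → no match
ii → match
iii → no match
iv → no match — must end with '100'
v → match
vi → no match

ii, v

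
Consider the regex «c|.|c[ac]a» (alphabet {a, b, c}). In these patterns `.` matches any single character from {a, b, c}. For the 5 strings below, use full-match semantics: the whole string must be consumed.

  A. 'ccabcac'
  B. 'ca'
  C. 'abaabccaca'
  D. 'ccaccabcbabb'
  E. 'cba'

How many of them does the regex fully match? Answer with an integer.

A → no match
B → no match
C → no match
D → no match
E → no match
Total matched: 0

0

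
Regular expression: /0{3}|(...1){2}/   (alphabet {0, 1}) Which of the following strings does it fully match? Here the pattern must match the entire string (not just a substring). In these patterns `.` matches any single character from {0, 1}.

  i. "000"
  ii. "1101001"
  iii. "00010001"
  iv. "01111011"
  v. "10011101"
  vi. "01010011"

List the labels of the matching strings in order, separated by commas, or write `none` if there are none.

i, iii, iv, v, vi

i → match
ii → no match
iii → match
iv → match
v → match
vi → match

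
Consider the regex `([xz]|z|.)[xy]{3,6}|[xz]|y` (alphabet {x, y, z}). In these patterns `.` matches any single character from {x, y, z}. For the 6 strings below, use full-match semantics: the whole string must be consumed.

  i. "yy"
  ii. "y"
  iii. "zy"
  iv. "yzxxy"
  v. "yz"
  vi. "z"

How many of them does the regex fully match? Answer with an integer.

2

i. "yy" → no match
ii. "y" → match
iii. "zy" → no match
iv. "yzxxy" → no match
v. "yz" → no match
vi. "z" → match
Total matched: 2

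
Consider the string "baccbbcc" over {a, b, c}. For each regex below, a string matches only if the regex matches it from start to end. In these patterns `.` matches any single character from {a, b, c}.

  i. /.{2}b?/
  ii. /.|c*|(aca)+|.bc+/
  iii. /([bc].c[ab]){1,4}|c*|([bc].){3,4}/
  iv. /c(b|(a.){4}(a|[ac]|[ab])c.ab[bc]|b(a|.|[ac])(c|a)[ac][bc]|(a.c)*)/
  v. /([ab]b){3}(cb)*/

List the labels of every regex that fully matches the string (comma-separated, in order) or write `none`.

iii

i → no match
ii → no match
iii → match
iv → no match — must start with "c"
v → no match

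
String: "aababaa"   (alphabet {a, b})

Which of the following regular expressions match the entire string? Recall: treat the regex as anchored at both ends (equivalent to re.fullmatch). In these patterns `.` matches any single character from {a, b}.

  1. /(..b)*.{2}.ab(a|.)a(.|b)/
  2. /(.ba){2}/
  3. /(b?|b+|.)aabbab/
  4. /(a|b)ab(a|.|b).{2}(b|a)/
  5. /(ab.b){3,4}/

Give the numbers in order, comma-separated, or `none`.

4

1 → no match
2 → no match — must end with "ba"
3 → no match — must end with "aabbab"
4 → match
5 → no match — must start with "ab"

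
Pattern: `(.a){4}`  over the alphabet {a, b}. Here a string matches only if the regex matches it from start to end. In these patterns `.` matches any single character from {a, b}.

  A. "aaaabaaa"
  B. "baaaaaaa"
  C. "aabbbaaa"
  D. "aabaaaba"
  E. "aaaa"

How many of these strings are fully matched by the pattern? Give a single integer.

3

A. "aaaabaaa" → match
B. "baaaaaaa" → match
C. "aabbbaaa" → no match
D. "aabaaaba" → match
E. "aaaa" → no match
Total matched: 3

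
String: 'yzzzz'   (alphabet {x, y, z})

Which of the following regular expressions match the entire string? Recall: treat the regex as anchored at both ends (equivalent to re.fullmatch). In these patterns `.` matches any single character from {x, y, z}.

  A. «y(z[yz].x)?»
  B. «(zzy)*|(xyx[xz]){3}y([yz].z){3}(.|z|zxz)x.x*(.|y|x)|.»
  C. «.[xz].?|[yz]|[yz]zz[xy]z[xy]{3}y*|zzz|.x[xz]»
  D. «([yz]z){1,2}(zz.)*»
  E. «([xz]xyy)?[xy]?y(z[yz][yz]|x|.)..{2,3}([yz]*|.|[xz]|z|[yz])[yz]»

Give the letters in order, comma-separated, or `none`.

A → no match
B → no match
C → no match
D → match
E → no match

D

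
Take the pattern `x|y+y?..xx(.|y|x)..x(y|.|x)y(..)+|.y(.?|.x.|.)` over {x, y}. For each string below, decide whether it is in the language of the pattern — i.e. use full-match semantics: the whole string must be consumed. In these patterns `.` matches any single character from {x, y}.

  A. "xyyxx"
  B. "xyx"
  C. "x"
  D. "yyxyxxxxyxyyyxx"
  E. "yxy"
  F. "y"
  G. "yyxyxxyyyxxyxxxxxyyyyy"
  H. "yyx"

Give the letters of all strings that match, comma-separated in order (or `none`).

A. "xyyxx" → match
B. "xyx" → match
C. "x" → match
D → no match
E. "yxy" → no match
F. "y" → no match
G → match
H. "yyx" → match

A, B, C, G, H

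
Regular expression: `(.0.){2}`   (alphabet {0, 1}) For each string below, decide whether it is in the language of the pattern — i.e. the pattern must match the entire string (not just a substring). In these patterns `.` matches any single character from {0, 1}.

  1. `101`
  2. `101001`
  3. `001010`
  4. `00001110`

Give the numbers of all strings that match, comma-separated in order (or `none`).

2

1. `101` → no match
2. `101001` → match
3. `001010` → no match
4. `00001110` → no match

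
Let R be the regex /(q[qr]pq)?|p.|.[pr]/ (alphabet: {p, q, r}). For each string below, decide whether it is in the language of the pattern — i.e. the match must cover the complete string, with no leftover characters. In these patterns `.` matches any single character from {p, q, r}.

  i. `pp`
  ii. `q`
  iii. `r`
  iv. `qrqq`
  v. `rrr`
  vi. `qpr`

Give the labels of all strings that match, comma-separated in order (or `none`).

i

i → match
ii → no match
iii → no match
iv → no match
v → no match
vi → no match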